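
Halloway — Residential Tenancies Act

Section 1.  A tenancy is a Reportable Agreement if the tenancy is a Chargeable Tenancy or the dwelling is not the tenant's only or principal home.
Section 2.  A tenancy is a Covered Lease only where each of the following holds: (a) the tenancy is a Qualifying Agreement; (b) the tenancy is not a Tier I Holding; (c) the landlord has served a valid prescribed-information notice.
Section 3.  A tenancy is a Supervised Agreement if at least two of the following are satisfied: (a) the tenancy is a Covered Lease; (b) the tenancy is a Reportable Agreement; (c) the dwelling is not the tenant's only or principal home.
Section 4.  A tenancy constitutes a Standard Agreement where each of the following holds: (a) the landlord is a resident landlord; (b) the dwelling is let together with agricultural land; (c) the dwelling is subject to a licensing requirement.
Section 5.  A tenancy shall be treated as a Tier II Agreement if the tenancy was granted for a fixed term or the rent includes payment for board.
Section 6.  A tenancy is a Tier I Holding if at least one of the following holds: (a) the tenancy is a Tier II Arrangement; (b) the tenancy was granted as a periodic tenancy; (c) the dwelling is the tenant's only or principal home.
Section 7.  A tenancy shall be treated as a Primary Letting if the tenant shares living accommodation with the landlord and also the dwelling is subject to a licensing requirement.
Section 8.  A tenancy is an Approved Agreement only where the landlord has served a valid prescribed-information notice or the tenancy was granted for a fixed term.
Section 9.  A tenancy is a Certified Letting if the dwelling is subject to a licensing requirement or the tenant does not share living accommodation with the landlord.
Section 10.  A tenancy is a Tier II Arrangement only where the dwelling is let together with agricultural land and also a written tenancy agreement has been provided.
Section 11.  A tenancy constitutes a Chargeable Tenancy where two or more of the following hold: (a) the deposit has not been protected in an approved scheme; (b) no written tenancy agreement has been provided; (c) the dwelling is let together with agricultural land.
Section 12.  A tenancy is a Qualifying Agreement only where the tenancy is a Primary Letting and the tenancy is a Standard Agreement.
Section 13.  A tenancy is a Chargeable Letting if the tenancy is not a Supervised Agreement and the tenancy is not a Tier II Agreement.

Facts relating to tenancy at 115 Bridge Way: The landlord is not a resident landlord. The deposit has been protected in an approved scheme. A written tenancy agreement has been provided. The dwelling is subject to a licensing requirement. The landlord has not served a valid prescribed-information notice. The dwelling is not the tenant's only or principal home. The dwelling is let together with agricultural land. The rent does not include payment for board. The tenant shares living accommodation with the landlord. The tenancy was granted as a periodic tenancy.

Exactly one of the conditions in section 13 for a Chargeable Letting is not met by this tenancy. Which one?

Supervised Agreement

section 7 — Primary Letting: [the tenant shares living accommodation with the landlord? yes] AND [the dwelling is subject to a licensing requirement? yes] → satisfied.
section 4 — Standard Agreement: [the landlord is a resident landlord? no] AND [the dwelling is let together with agricultural land? yes] AND [the dwelling is subject to a licensing requirement? yes] → not satisfied.
section 12 — Qualifying Agreement: [Primary Letting (section 7)? yes] AND [Standard Agreement (section 4)? no] → not satisfied.
section 10 — Tier II Arrangement: [the dwelling is let together with agricultural land? yes] AND [a written tenancy agreement has been provided? yes] → satisfied.
section 6 — Tier I Holding: [Tier II Arrangement (section 10)? yes] OR [the tenancy was granted as a periodic tenancy? yes] OR [the dwelling is the tenant's only or principal home? no] → satisfied.
section 2 — Covered Lease: [Qualifying Agreement (section 12)? no] AND [not a Tier I Holding (section 6)? no] AND [the landlord has served a valid prescribed-information notice? no] → not satisfied.
section 11 — Chargeable Tenancy: the deposit has not been protected in an approved scheme? no; no written tenancy agreement has been provided? no; the dwelling is let together with agricultural land? yes — 1 of 3 hold (need ≥2) → not satisfied.
section 1 — Reportable Agreement: [Chargeable Tenancy (section 11)? no] OR [the dwelling is not the tenant's only or principal home? yes] → satisfied.
section 3 — Supervised Agreement: Covered Lease (section 2)? no; Reportable Agreement (section 1)? yes; the dwelling is not the tenant's only or principal home? yes — 2 of 3 hold (need ≥2) → satisfied.
section 5 — Tier II Agreement: [the tenancy was granted for a fixed term? no] OR [the rent includes payment for board? no] → not satisfied.
section 13 — Chargeable Letting: [not a Supervised Agreement (section 3)? no] AND [not a Tier II Agreement (section 5)? yes] → not satisfied.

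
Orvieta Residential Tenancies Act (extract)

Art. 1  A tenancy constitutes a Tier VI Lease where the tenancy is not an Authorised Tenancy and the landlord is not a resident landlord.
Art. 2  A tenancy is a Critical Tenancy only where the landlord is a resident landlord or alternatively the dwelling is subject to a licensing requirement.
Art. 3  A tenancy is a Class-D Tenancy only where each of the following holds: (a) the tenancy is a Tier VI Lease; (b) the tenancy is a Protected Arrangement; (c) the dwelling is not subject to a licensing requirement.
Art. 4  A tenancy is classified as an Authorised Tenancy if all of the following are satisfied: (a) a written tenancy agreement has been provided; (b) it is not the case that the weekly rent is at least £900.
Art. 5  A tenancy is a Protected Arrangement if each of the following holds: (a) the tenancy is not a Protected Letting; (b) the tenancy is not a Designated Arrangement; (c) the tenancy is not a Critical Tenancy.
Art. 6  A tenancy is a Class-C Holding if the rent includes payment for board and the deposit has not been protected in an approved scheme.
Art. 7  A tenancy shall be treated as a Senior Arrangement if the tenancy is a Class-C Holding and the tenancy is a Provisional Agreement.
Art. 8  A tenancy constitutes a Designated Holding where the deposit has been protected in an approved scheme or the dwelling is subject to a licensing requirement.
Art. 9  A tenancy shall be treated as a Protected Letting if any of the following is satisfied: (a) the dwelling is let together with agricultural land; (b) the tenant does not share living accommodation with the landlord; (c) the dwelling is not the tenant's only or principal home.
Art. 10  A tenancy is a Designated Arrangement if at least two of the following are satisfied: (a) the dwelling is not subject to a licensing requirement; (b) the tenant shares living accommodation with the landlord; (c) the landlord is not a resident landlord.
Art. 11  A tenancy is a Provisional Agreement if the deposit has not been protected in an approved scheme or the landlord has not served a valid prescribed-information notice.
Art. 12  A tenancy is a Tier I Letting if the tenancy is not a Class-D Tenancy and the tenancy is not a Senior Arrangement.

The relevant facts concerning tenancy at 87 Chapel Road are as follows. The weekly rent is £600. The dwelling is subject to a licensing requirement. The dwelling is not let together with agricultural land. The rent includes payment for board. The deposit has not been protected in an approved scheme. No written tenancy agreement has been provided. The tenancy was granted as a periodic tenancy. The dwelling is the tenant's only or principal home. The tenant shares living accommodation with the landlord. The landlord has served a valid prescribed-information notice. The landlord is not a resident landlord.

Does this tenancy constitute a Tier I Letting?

article 4 — Authorised Tenancy: [a written tenancy agreement has been provided? no] AND [weekly rent: £600 ≥ £900? no, so negated condition yes] → not satisfied.
article 1 — Tier VI Lease: [not an Authorised Tenancy (article 4)? yes] AND [the landlord is not a resident landlord? yes] → satisfied.
article 9 — Protected Letting: [the dwelling is let together with agricultural land? no] OR [the tenant does not share living accommodation with the landlord? no] OR [the dwelling is not the tenant's only or principal home? no] → not satisfied.
article 10 — Designated Arrangement: the dwelling is not subject to a licensing requirement? no; the tenant shares living accommodation with the landlord? yes; the landlord is not a resident landlord? yes — 2 of 3 hold (need ≥2) → satisfied.
article 2 — Critical Tenancy: [the landlord is a resident landlord? no] OR [the dwelling is subject to a licensing requirement? yes] → satisfied.
article 5 — Protected Arrangement: [not a Protected Letting (article 9)? yes] AND [not a Designated Arrangement (article 10)? no] AND [not a Critical Tenancy (article 2)? no] → not satisfied.
article 3 — Class-D Tenancy: [Tier VI Lease (article 1)? yes] AND [Protected Arrangement (article 5)? no] AND [the dwelling is not subject to a licensing requirement? no] → not satisfied.
article 6 — Class-C Holding: [the rent includes payment for board? yes] AND [the deposit has not been protected in an approved scheme? yes] → satisfied.
article 11 — Provisional Agreement: [the deposit has not been protected in an approved scheme? yes] OR [the landlord has not served a valid prescribed-information notice? no] → satisfied.
article 7 — Senior Arrangement: [Class-C Holding (article 6)? yes] AND [Provisional Agreement (article 11)? yes] → satisfied.
article 12 — Tier I Letting: [not a Class-D Tenancy (article 3)? yes] AND [not a Senior Arrangement (article 7)? no] → not satisfied.

No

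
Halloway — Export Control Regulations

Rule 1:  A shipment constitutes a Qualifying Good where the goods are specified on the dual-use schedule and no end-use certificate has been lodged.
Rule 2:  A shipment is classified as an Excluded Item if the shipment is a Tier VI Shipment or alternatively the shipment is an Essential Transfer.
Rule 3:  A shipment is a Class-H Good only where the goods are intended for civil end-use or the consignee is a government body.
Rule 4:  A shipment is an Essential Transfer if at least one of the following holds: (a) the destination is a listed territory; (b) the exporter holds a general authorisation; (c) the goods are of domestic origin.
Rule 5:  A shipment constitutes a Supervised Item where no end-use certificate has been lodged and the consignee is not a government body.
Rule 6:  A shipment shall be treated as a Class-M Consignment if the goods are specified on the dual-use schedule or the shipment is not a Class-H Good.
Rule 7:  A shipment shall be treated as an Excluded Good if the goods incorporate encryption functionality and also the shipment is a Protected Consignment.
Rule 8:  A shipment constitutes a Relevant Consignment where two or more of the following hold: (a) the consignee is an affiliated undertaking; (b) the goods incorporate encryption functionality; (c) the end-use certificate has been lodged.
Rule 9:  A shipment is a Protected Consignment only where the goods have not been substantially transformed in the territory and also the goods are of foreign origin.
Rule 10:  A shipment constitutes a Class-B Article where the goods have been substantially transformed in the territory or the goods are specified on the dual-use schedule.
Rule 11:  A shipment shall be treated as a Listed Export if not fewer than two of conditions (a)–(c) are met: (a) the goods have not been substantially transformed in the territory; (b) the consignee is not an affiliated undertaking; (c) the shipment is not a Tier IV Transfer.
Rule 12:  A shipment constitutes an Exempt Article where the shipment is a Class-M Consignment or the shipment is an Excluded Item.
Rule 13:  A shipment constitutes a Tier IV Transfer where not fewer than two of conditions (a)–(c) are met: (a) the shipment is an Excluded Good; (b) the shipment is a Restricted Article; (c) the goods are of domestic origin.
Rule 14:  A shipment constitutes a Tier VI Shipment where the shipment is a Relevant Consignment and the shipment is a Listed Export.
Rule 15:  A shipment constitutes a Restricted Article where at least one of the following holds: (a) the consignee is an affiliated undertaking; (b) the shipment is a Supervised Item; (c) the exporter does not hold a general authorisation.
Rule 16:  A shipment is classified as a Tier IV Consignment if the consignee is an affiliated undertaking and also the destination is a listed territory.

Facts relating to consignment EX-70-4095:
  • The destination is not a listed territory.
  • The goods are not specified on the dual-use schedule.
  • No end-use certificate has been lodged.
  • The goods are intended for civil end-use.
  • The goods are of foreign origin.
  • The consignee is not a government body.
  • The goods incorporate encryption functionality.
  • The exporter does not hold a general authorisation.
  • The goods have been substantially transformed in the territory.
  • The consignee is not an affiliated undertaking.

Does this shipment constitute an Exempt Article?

Under rule 3: the goods are intended for civil end-use? yes; or the consignee is a government body? no. So the shipment is a Class-H Good.
Under rule 6: the goods are specified on the dual-use schedule? no; or not a Class-H Good (rule 3)? no. So the shipment is not a Class-M Consignment.
Under rule 8: the consignee is an affiliated undertaking? no; the goods incorporate encryption functionality? yes; the end-use certificate has been lodged? no — 1 of 3 hold (need ≥2) → not satisfied.
Under rule 9: the goods have not been substantially transformed in the territory? no; and the goods are of foreign origin? yes. So the shipment is not a Protected Consignment.
Under rule 7: the goods incorporate encryption functionality? yes; and Protected Consignment (rule 9)? no. So the shipment is not an Excluded Good.
Under rule 5: no end-use certificate has been lodged? yes; and the consignee is not a government body? yes. So the shipment is a Supervised Item.
Under rule 15: the consignee is an affiliated undertaking? no; or Supervised Item (rule 5)? yes; or the exporter does not hold a general authorisation? yes. So the shipment is a Restricted Article.
Under rule 13: Excluded Good (rule 7)? no; Restricted Article (rule 15)? yes; the goods are of domestic origin? no — 1 of 3 hold (need ≥2) → not satisfied.
Under rule 11: the goods have not been substantially transformed in the territory? no; the consignee is not an affiliated undertaking? yes; not a Tier IV Transfer (rule 13)? yes — 2 of 3 hold (need ≥2) → satisfied.
Under rule 14: Relevant Consignment (rule 8)? no; and Listed Export (rule 11)? yes. So the shipment is not a Tier VI Shipment.
Under rule 4: the destination is a listed territory? no; or the exporter holds a general authorisation? no; or the goods are of domestic origin? no. So the shipment is not an Essential Transfer.
Under rule 2: Tier VI Shipment (rule 14)? no; or Essential Transfer (rule 4)? no. So the shipment is not an Excluded Item.
Under rule 12: Class-M Consignment (rule 6)? no; or Excluded Item (rule 2)? no. So the shipment is not an Exempt Article.

No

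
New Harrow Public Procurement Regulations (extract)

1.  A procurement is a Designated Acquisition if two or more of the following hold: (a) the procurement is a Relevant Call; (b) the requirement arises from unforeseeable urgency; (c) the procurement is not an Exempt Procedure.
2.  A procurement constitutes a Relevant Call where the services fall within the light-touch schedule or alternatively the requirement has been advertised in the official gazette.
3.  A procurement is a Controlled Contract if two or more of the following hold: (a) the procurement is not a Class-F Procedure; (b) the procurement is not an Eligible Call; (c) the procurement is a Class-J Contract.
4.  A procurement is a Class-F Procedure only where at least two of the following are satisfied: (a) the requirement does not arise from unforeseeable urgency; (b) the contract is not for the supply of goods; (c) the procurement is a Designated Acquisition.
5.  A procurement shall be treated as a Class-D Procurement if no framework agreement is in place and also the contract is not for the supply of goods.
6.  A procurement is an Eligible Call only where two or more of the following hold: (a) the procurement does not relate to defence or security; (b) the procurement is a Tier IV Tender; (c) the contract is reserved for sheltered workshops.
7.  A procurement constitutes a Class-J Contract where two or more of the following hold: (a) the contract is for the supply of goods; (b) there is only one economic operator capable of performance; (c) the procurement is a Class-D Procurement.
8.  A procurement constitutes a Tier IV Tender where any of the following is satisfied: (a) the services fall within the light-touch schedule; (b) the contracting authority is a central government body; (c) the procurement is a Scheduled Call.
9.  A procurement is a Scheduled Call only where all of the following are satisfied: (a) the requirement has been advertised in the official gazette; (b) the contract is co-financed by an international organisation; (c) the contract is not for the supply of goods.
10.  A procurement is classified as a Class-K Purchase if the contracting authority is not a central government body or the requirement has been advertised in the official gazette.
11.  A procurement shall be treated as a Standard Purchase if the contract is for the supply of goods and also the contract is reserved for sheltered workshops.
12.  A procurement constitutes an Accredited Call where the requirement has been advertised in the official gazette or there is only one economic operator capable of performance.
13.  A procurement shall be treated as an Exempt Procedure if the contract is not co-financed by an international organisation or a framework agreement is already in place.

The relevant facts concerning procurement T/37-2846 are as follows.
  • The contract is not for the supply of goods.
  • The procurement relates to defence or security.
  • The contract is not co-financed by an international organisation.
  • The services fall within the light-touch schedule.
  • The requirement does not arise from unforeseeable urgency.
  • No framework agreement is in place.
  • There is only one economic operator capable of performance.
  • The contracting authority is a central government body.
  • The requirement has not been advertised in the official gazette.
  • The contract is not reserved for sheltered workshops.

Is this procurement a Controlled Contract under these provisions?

paragraph 2 — Relevant Call: [the services fall within the light-touch schedule? yes] OR [the requirement has been advertised in the official gazette? no] → satisfied.
paragraph 13 — Exempt Procedure: [the contract is not co-financed by an international organisation? yes] OR [a framework agreement is already in place? no] → satisfied.
paragraph 1 — Designated Acquisition: Relevant Call (paragraph 2)? yes; the requirement arises from unforeseeable urgency? no; not an Exempt Procedure (paragraph 13)? no — 1 of 3 hold (need ≥2) → not satisfied.
paragraph 4 — Class-F Procedure: the requirement does not arise from unforeseeable urgency? yes; the contract is not for the supply of goods? yes; Designated Acquisition (paragraph 1)? no — 2 of 3 hold (need ≥2) → satisfied.
paragraph 9 — Scheduled Call: [the requirement has been advertised in the official gazette? no] AND [the contract is co-financed by an international organisation? no] AND [the contract is not for the supply of goods? yes] → not satisfied.
paragraph 8 — Tier IV Tender: [the services fall within the light-touch schedule? yes] OR [the contracting authority is a central government body? yes] OR [Scheduled Call (paragraph 9)? no] → satisfied.
paragraph 6 — Eligible Call: the procurement does not relate to defence or security? no; Tier IV Tender (paragraph 8)? yes; the contract is reserved for sheltered workshops? no — 1 of 3 hold (need ≥2) → not satisfied.
paragraph 5 — Class-D Procurement: [no framework agreement is in place? yes] AND [the contract is not for the supply of goods? yes] → satisfied.
paragraph 7 — Class-J Contract: the contract is for the supply of goods? no; there is only one economic operator capable of performance? yes; Class-D Procurement (paragraph 5)? yes — 2 of 3 hold (need ≥2) → satisfied.
paragraph 3 — Controlled Contract: not a Class-F Procedure (paragraph 4)? no; not an Eligible Call (paragraph 6)? yes; Class-J Contract (paragraph 7)? yes — 2 of 3 hold (need ≥2) → satisfied.

Yes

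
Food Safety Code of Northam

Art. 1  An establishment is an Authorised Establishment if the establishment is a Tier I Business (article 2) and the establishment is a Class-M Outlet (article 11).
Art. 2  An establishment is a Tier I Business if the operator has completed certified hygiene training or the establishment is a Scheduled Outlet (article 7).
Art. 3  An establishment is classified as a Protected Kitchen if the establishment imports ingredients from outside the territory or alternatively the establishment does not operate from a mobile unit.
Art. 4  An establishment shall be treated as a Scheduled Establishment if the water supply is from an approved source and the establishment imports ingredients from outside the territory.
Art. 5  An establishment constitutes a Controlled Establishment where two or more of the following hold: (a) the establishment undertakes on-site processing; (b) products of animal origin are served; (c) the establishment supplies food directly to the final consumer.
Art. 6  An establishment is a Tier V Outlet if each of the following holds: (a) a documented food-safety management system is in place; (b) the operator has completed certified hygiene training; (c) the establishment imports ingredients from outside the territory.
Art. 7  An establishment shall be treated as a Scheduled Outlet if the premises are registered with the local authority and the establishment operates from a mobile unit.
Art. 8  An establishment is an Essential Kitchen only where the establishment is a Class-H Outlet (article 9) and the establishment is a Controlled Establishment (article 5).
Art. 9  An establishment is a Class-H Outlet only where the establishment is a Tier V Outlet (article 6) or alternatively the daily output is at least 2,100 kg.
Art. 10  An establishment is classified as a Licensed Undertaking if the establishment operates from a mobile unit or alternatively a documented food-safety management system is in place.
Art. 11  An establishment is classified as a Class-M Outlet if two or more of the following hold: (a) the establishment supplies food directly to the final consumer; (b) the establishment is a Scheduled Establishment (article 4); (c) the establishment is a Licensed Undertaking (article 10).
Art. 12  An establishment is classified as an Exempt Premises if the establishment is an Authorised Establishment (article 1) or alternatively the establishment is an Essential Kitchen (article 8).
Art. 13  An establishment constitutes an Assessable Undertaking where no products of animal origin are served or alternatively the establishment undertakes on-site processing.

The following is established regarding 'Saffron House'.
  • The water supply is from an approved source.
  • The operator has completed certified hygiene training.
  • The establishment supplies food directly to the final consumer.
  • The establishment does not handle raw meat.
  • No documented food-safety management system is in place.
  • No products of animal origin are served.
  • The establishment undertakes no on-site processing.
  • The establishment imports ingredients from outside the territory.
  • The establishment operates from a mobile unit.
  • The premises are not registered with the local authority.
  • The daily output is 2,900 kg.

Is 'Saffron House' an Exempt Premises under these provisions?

Yes

article 7 — Scheduled Outlet: [the premises are registered with the local authority? no] AND [the establishment operates from a mobile unit? yes] → not satisfied.
article 2 — Tier I Business: [the operator has completed certified hygiene training? yes] OR [Scheduled Outlet (article 7)? no] → satisfied.
article 4 — Scheduled Establishment: [the water supply is from an approved source? yes] AND [the establishment imports ingredients from outside the territory? yes] → satisfied.
article 10 — Licensed Undertaking: [the establishment operates from a mobile unit? yes] OR [a documented food-safety management system is in place? no] → satisfied.
article 11 — Class-M Outlet: the establishment supplies food directly to the final consumer? yes; Scheduled Establishment (article 4)? yes; Licensed Undertaking (article 10)? yes — 3 of 3 hold (need ≥2) → satisfied.
article 1 — Authorised Establishment: [Tier I Business (article 2)? yes] AND [Class-M Outlet (article 11)? yes] → satisfied.
article 6 — Tier V Outlet: [a documented food-safety management system is in place? no] AND [the operator has completed certified hygiene training? yes] AND [the establishment imports ingredients from outside the territory? yes] → not satisfied.
article 9 — Class-H Outlet: [Tier V Outlet (article 6)? no] OR [daily output: 2,900 kg ≥ 2,100 kg? yes] → satisfied.
article 5 — Controlled Establishment: the establishment undertakes on-site processing? no; products of animal origin are served? no; the establishment supplies food directly to the final consumer? yes — 1 of 3 hold (need ≥2) → not satisfied.
article 8 — Essential Kitchen: [Class-H Outlet (article 9)? yes] AND [Controlled Establishment (article 5)? no] → not satisfied.
article 12 — Exempt Premises: [Authorised Establishment (article 1)? yes] OR [Essential Kitchen (article 8)? no] → satisfied.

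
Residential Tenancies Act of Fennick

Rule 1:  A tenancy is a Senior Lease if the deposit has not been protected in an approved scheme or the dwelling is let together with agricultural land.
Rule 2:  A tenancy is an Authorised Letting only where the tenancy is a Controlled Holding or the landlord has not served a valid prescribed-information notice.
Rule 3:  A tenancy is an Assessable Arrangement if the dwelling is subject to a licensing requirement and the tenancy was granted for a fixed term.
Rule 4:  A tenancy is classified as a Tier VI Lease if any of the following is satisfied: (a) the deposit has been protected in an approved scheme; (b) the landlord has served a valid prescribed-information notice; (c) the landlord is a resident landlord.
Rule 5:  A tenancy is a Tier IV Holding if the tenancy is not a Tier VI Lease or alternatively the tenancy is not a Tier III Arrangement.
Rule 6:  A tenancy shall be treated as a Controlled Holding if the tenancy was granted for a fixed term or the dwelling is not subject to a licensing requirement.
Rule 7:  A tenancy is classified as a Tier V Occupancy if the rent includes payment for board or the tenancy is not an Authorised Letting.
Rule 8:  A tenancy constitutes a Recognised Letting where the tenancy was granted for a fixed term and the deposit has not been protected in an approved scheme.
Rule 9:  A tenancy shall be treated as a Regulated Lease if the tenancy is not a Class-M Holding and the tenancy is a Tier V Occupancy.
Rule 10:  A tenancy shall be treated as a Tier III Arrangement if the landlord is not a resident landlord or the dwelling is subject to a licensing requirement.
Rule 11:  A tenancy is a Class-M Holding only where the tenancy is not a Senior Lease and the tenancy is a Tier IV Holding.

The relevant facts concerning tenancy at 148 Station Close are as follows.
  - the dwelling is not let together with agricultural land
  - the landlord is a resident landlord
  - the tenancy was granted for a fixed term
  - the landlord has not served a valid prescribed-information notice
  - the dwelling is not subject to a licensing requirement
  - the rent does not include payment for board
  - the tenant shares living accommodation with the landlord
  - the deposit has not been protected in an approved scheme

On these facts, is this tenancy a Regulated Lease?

rule 1 — Senior Lease: [the deposit has not been protected in an approved scheme? yes] OR [the dwelling is let together with agricultural land? no] → satisfied.
rule 4 — Tier VI Lease: [the deposit has been protected in an approved scheme? no] OR [the landlord has served a valid prescribed-information notice? no] OR [the landlord is a resident landlord? yes] → satisfied.
rule 10 — Tier III Arrangement: [the landlord is not a resident landlord? no] OR [the dwelling is subject to a licensing requirement? no] → not satisfied.
rule 5 — Tier IV Holding: [not a Tier VI Lease (rule 4)? no] OR [not a Tier III Arrangement (rule 10)? yes] → satisfied.
rule 11 — Class-M Holding: [not a Senior Lease (rule 1)? no] AND [Tier IV Holding (rule 5)? yes] → not satisfied.
rule 6 — Controlled Holding: [the tenancy was granted for a fixed term? yes] OR [the dwelling is not subject to a licensing requirement? yes] → satisfied.
rule 2 — Authorised Letting: [Controlled Holding (rule 6)? yes] OR [the landlord has not served a valid prescribed-information notice? yes] → satisfied.
rule 7 — Tier V Occupancy: [the rent includes payment for board? no] OR [not an Authorised Letting (rule 2)? no] → not satisfied.
rule 9 — Regulated Lease: [not a Class-M Holding (rule 11)? yes] AND [Tier V Occupancy (rule 7)? no] → not satisfied.

No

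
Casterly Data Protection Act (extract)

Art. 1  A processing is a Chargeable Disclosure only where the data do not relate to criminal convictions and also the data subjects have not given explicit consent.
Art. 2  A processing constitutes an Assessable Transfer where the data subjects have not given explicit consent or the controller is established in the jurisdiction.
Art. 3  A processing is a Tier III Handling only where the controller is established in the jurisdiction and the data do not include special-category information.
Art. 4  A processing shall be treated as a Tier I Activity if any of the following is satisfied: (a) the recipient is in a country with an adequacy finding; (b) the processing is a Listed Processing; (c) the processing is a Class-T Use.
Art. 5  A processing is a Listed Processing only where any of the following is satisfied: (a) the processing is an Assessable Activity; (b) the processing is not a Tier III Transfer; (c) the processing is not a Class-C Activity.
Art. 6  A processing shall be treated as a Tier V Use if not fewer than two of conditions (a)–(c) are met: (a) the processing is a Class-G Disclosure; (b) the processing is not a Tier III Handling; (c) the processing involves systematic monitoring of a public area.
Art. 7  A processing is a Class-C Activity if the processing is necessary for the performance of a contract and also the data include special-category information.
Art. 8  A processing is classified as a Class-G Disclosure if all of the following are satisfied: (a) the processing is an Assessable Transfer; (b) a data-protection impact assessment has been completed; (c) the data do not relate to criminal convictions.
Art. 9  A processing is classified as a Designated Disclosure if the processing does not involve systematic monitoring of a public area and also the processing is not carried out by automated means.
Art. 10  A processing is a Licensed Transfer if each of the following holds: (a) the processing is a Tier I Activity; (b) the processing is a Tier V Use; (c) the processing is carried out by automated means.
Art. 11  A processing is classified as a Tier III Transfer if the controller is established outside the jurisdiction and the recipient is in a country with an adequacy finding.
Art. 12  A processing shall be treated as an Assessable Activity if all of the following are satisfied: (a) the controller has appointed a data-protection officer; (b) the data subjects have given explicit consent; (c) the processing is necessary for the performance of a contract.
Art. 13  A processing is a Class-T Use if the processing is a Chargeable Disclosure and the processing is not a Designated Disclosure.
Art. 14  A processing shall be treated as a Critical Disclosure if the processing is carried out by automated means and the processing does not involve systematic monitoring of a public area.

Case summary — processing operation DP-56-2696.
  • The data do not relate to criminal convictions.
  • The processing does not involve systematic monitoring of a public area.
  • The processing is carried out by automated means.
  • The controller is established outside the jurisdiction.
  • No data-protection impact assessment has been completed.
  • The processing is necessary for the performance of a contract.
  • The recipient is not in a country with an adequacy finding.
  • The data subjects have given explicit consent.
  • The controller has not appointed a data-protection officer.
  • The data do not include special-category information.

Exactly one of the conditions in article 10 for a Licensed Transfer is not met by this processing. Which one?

article 12 — Assessable Activity: [the controller has appointed a data-protection officer? no] AND [the data subjects have given explicit consent? yes] AND [the processing is necessary for the performance of a contract? yes] → not satisfied.
article 11 — Tier III Transfer: [the controller is established outside the jurisdiction? yes] AND [the recipient is in a country with an adequacy finding? no] → not satisfied.
article 7 — Class-C Activity: [the processing is necessary for the performance of a contract? yes] AND [the data include special-category information? no] → not satisfied.
article 5 — Listed Processing: [Assessable Activity (article 12)? no] OR [not a Tier III Transfer (article 11)? yes] OR [not a Class-C Activity (article 7)? yes] → satisfied.
article 1 — Chargeable Disclosure: [the data do not relate to criminal convictions? yes] AND [the data subjects have not given explicit consent? no] → not satisfied.
article 9 — Designated Disclosure: [the processing does not involve systematic monitoring of a public area? yes] AND [the processing is not carried out by automated means? no] → not satisfied.
article 13 — Class-T Use: [Chargeable Disclosure (article 1)? no] AND [not a Designated Disclosure (article 9)? yes] → not satisfied.
article 4 — Tier I Activity: [the recipient is in a country with an adequacy finding? no] OR [Listed Processing (article 5)? yes] OR [Class-T Use (article 13)? no] → satisfied.
article 2 — Assessable Transfer: [the data subjects have not given explicit consent? no] OR [the controller is established in the jurisdiction? no] → not satisfied.
article 8 — Class-G Disclosure: [Assessable Transfer (article 2)? no] AND [a data-protection impact assessment has been completed? no] AND [the data do not relate to criminal convictions? yes] → not satisfied.
article 3 — Tier III Handling: [the controller is established in the jurisdiction? no] AND [the data do not include special-category information? yes] → not satisfied.
article 6 — Tier V Use: Class-G Disclosure (article 8)? no; not a Tier III Handling (article 3)? yes; the processing involves systematic monitoring of a public area? no — 1 of 3 hold (need ≥2) → not satisfied.
article 10 — Licensed Transfer: [Tier I Activity (article 4)? yes] AND [Tier V Use (article 6)? no] AND [the processing is carried out by automated means? yes] → not satisfied.

Tier V Use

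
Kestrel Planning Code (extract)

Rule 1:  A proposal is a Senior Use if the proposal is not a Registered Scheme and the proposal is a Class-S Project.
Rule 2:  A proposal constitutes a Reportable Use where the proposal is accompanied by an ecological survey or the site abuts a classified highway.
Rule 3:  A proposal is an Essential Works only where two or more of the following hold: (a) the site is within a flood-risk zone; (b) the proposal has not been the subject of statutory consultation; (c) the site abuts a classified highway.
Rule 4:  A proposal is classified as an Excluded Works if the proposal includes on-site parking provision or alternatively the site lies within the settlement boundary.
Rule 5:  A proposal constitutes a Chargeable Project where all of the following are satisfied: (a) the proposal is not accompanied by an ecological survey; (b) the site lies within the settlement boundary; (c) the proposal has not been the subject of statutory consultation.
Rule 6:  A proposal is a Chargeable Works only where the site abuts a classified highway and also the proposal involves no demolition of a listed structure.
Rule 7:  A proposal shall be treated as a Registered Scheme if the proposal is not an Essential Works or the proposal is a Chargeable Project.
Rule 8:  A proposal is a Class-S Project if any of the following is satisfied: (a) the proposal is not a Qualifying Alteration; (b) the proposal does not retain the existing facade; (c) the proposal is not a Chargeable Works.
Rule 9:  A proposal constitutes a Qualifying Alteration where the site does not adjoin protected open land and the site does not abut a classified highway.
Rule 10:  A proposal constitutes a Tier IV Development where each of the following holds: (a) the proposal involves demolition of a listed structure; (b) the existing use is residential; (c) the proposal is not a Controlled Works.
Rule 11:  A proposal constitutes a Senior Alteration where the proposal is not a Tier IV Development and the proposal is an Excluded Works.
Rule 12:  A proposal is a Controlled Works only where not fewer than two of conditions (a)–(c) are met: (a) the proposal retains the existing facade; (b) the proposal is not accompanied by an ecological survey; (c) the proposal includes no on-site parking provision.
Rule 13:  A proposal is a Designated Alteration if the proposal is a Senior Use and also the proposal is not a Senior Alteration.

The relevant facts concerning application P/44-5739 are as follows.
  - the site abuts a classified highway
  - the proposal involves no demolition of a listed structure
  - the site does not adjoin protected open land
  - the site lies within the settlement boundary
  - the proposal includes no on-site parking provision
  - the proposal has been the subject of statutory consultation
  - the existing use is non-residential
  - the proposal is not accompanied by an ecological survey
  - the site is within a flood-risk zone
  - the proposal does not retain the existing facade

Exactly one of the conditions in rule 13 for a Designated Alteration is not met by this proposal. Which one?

Senior Alteration

Under rule 3: the site is within a flood-risk zone? yes; the proposal has not been the subject of statutory consultation? no; the site abuts a classified highway? yes — 2 of 3 hold (need ≥2) → satisfied.
Under rule 5: the proposal is not accompanied by an ecological survey? yes; and the site lies within the settlement boundary? yes; and the proposal has not been the subject of statutory consultation? no. So the proposal is not a Chargeable Project.
Under rule 7: not an Essential Works (rule 3)? no; or Chargeable Project (rule 5)? no. So the proposal is not a Registered Scheme.
Under rule 9: the site does not adjoin protected open land? yes; and the site does not abut a classified highway? no. So the proposal is not a Qualifying Alteration.
Under rule 6: the site abuts a classified highway? yes; and the proposal involves no demolition of a listed structure? yes. So the proposal is a Chargeable Works.
Under rule 8: not a Qualifying Alteration (rule 9)? yes; or the proposal does not retain the existing facade? yes; or not a Chargeable Works (rule 6)? no. So the proposal is a Class-S Project.
Under rule 1: not a Registered Scheme (rule 7)? yes; and Class-S Project (rule 8)? yes. So the proposal is a Senior Use.
Under rule 12: the proposal retains the existing facade? no; the proposal is not accompanied by an ecological survey? yes; the proposal includes no on-site parking provision? yes — 2 of 3 hold (need ≥2) → satisfied.
Under rule 10: the proposal involves demolition of a listed structure? no; and the existing use is residential? no; and not a Controlled Works (rule 12)? no. So the proposal is not a Tier IV Development.
Under rule 4: the proposal includes on-site parking provision? no; or the site lies within the settlement boundary? yes. So the proposal is an Excluded Works.
Under rule 11: not a Tier IV Development (rule 10)? yes; and Excluded Works (rule 4)? yes. So the proposal is a Senior Alteration.
Under rule 13: Senior Use (rule 1)? yes; and not a Senior Alteration (rule 11)? no. So the proposal is not a Designated Alteration.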